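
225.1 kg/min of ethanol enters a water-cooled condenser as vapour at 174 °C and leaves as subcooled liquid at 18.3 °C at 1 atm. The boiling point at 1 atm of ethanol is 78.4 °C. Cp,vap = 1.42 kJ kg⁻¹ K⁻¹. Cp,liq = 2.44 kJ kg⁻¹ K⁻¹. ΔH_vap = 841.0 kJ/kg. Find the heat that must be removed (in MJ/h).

Q_c = 15200 MJ/h

vapour 174→78.4 °C: -135.75 kJ/kg
condensation at 78.4 °C: -841 kJ/kg
liquid 78.4→18.3 °C: -146.64 kJ/kg
Δh = -135.75 + -841 + -146.64 = -1123.4 kJ/kg
Q = ṁ·Δh = 225.1 kg/min × -1123.4 kJ/kg = -252880 kJ/min
|Q| = 4214.6 kW = 15173 MJ/h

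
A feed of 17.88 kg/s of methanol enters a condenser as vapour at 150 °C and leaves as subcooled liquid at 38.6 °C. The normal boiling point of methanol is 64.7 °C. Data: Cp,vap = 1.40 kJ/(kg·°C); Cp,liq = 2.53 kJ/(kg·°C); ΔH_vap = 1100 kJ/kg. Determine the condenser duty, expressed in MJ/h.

Q_c = 82700 MJ/h

vapour 150→64.7 °C: -119.42 kJ/kg
condensation at 64.7 °C: -1100 kJ/kg
liquid 64.7→38.6 °C: -66.033 kJ/kg
Δh = -119.42 + -1100 + -66.033 = -1285.5 kJ/kg
Q = ṁ·Δh = 17.88 kg/s × -1285.5 kJ/kg = -22984 kJ/s
|Q| = 22984 kW = 82742 MJ/h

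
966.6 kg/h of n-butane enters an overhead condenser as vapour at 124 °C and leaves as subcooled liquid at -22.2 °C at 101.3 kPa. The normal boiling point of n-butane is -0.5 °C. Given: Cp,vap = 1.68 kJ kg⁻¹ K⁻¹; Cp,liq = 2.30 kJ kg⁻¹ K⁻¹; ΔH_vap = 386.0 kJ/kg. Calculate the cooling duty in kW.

Q_c = 173 kW

vapour 124→-0.5 °C: -209.16 kJ/kg
condensation at -0.5 °C: -386 kJ/kg
liquid -0.5→-22.2 °C: -49.91 kJ/kg
Δh = -209.16 + -386 + -49.91 = -645.07 kJ/kg
Q = ṁ·Δh = 966.6 kg/h × -645.07 kJ/kg = -623520 kJ/h
|Q| = 173.2 kW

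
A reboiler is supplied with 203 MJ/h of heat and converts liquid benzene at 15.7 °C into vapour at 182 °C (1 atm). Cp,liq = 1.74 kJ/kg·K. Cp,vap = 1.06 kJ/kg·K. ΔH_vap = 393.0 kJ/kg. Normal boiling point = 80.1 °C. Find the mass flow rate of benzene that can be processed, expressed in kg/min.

ṁ = 5.52 kg/min

Δh = 1.74×(80.1−15.7) + 393.0 + 1.06×(182−80.1) = 613.07 kJ/kg
Q = 203 MJ/h = 56.389 kJ/s = 3383.3 kJ/min
ṁ = Q/Δh = 3383.3 / 613.07 = 5.5187 kg/min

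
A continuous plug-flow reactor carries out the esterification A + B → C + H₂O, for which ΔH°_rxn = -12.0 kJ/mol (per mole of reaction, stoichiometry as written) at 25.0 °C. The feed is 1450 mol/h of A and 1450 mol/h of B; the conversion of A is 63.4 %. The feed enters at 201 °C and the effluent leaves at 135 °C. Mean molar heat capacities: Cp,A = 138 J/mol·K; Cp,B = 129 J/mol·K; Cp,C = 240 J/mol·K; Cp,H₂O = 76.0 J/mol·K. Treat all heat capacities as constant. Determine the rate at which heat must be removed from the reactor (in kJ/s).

Extent of reaction ξ = 0.634 × 1450 = 919.3 mol/h
Reaction term: ξ·ΔH°_rxn = 919.3 × -12.0 = -11032 kJ/h
Sensible, feed 201→25 °C: -68138 kJ/h
Outlet flows (mol/h): A 530.7, B 530.7, C 919.3, H₂O 919.3
Sensible, products 25→135 °C: 47542 kJ/h
Q = ΔH = -31628 kJ/h = -8.7857 kW
Heat removed = 8.7857 kJ/s

Q_out = 8.79 kJ/s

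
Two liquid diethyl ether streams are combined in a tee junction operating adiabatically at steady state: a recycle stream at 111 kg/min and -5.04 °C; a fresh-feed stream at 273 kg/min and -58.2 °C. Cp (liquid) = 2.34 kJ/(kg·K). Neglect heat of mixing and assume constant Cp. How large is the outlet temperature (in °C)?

T_out = -42.8 °C

Energy balance with Q = 0: Σ ṁᵢCp,ᵢ(T_out − Tᵢ) = 0
Σ ṁᵢCp,ᵢTᵢ = 111×2.34×-5.04 + 273×2.34×-58.2 = -38488
Σ ṁᵢCp,ᵢ = 111×2.34 + 273×2.34 = 898.56
T_out = -38488 / 898.56 = -42.833 °C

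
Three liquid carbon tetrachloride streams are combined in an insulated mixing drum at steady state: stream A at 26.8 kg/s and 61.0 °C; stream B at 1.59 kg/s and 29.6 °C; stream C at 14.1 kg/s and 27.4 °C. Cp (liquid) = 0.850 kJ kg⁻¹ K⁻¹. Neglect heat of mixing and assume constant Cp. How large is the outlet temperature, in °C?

Energy balance with Q = 0: Σ ṁᵢCp,ᵢ(T_out − Tᵢ) = 0
Σ ṁᵢCp,ᵢTᵢ = 26.8×0.850×61.0 + 1.59×0.850×29.6 + 14.1×0.850×27.4 = 1758
Σ ṁᵢCp,ᵢ = 26.8×0.850 + 1.59×0.850 + 14.1×0.850 = 36.117
T_out = 1758 / 36.117 = 48.675 °C

T_out = 48.7 °C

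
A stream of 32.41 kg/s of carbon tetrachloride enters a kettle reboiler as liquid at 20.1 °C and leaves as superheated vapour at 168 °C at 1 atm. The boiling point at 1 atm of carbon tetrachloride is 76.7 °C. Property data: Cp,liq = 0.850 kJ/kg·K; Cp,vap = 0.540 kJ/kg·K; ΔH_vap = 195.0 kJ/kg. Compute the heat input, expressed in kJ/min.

Q = 569000 kJ/min

liquid 20.1→76.7 °C: 48.11 kJ/kg
vaporisation at 76.7 °C: 195 kJ/kg
vapour 76.7→168 °C: 49.302 kJ/kg
Δh = 48.11 + 195 + 49.302 = 292.41 kJ/kg
Q = ṁ·Δh = 32.41 kg/s × 292.41 kJ/kg = 9477.1 kJ/s
|Q| = 9477.1 kW = 568620 kJ/min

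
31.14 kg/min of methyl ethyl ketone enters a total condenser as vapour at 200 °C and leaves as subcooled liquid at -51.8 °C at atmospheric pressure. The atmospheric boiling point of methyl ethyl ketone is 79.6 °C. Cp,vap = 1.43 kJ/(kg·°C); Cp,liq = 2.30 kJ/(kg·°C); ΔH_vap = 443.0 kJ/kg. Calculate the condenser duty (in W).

Q_c = 476000 W

vapour 200→79.6 °C: -172.17 kJ/kg
condensation at 79.6 °C: -443 kJ/kg
liquid 79.6→-51.8 °C: -302.22 kJ/kg
Δh = -172.17 + -443 + -302.22 = -917.39 kJ/kg
Q = ṁ·Δh = 31.14 kg/min × -917.39 kJ/kg = -28568 kJ/min
|Q| = 476.13 kW = 476130 W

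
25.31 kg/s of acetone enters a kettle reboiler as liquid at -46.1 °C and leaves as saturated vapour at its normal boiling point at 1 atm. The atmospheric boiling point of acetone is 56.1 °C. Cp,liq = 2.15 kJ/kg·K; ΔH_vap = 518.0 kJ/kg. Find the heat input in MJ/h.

liquid -46.1→56.1 °C: 219.73 kJ/kg
vaporisation at 56.1 °C: 518 kJ/kg
Δh = 219.73 + 518 = 737.73 kJ/kg
Q = ṁ·Δh = 25.31 kg/s × 737.73 kJ/kg = 18672 kJ/s
|Q| = 18672 kW = 67219 MJ/h

Q = 67200 MJ/h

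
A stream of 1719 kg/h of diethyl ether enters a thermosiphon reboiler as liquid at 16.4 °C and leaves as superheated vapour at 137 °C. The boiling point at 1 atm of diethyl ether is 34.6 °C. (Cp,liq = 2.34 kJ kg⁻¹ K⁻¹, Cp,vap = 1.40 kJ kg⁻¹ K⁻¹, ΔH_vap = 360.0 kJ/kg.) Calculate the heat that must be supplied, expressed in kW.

Q = 261 kW

liquid 16.4→34.6 °C: 42.588 kJ/kg
vaporisation at 34.6 °C: 360 kJ/kg
vapour 34.6→137 °C: 143.36 kJ/kg
Δh = 42.588 + 360 + 143.36 = 545.95 kJ/kg
Q = ṁ·Δh = 1719 kg/h × 545.95 kJ/kg = 938480 kJ/h
|Q| = 260.69 kW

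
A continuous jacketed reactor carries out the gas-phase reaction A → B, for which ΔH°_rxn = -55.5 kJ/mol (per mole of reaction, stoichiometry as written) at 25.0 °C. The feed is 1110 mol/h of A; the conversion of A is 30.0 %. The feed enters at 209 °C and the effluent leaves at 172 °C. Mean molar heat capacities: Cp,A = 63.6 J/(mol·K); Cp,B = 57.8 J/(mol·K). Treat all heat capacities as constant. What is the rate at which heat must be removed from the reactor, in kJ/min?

Extent of reaction ξ = 0.300 × 1110 = 333 mol/h
Reaction term: ξ·ΔH°_rxn = 333 × -55.5 = -18482 kJ/h
Sensible, feed 209→25 °C: -12990 kJ/h
Outlet flows (mol/h): A 777, B 333
Sensible, products 25→172 °C: 10094 kJ/h
Q = ΔH = -21377 kJ/h = -5.9382 kW
Heat removed = 356.29 kJ/min

Q_out = 356 kJ/min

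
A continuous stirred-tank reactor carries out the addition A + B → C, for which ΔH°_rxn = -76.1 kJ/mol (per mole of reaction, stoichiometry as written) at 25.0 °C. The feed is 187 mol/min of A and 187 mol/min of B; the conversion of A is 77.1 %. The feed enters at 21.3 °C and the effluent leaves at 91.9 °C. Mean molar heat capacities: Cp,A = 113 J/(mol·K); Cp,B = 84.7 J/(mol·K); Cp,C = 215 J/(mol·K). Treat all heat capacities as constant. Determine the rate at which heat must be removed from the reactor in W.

Q_out = 137000 W

Extent of reaction ξ = 0.771 × 187 = 144.18 mol/min
Reaction term: ξ·ΔH°_rxn = 144.18 × -76.1 = -10972 kJ/min
Sensible, feed 21.3→25 °C: 136.79 kJ/min
Outlet flows (mol/min): A 42.823, B 42.823, C 144.18
Sensible, products 25→91.9 °C: 2640.2 kJ/min
Q = ΔH = -8194.9 kJ/min = -136.58 kW
Heat removed = 136580 W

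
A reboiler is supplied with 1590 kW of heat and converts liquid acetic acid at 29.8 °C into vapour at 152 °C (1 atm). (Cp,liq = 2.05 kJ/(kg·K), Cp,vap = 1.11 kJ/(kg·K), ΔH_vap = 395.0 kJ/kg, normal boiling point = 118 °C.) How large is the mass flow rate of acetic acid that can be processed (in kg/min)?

Δh = 2.05×(118−29.8) + 395.0 + 1.11×(152−118) = 613.55 kJ/kg
Q = 1590 kW = 1590 kJ/s = 95400 kJ/min
ṁ = Q/Δh = 95400 / 613.55 = 155.49 kg/min

ṁ = 155 kg/min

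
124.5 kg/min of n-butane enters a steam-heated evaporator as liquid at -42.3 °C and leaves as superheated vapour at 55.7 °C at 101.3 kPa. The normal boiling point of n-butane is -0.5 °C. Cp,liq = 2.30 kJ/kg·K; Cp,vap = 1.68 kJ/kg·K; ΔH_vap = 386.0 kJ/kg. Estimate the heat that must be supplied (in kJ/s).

liquid -42.3→-0.5 °C: 96.14 kJ/kg
vaporisation at -0.5 °C: 386 kJ/kg
vapour -0.5→55.7 °C: 94.416 kJ/kg
Δh = 96.14 + 386 + 94.416 = 576.56 kJ/kg
Q = ṁ·Δh = 124.5 kg/min × 576.56 kJ/kg = 71781 kJ/min
|Q| = 1196.4 kW

Q = 1200 kJ/s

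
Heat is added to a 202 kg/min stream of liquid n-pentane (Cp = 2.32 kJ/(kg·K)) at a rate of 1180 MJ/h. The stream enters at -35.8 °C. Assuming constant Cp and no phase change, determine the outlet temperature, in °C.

T_out = 6.17 °C

Q = 1180 MJ/h = 19667 kJ/min
ΔT = Q/(ṁ·Cp) = 19667/(202×2.32) = 41.965 K
T_out = -35.8 + 41.965 = 6.1654 °C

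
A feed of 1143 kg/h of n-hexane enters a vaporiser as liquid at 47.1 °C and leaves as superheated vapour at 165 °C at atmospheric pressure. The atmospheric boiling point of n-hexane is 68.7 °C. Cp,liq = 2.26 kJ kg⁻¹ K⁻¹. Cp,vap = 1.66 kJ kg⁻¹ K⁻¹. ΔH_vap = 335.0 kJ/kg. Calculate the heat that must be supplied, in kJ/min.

liquid 47.1→68.7 °C: 48.816 kJ/kg
vaporisation at 68.7 °C: 335 kJ/kg
vapour 68.7→165 °C: 159.86 kJ/kg
Δh = 48.816 + 335 + 159.86 = 543.67 kJ/kg
Q = ṁ·Δh = 1143 kg/h × 543.67 kJ/kg = 621420 kJ/h
|Q| = 172.62 kW = 10357 kJ/min

Q = 10400 kJ/min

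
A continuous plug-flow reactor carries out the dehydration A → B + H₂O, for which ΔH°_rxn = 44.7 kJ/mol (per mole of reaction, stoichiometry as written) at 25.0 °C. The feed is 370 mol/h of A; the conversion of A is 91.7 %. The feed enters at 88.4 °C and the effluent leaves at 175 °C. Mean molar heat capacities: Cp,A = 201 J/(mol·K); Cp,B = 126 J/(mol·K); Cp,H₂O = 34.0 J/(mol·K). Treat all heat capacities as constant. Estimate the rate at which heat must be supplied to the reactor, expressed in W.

Q_in = 5420 W

Extent of reaction ξ = 0.917 × 370 = 339.29 mol/h
Reaction term: ξ·ΔH°_rxn = 339.29 × 44.7 = 15166 kJ/h
Sensible, feed 88.4→25 °C: -4715.1 kJ/h
Outlet flows (mol/h): A 30.71, B 339.29, H₂O 339.29
Sensible, products 25→175 °C: 9068.9 kJ/h
Q = ΔH = 19520 kJ/h = 5.4222 kW
Heat supplied = 5422.2 W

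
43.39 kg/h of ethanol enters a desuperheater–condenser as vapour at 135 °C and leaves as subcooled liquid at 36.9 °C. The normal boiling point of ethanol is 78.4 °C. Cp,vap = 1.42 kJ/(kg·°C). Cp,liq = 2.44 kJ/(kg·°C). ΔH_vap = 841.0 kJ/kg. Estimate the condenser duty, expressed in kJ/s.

Q_c = 12.3 kJ/s

vapour 135→78.4 °C: -80.372 kJ/kg
condensation at 78.4 °C: -841 kJ/kg
liquid 78.4→36.9 °C: -101.26 kJ/kg
Δh = -80.372 + -841 + -101.26 = -1022.6 kJ/kg
Q = ṁ·Δh = 43.39 kg/h × -1022.6 kJ/kg = -44372 kJ/h
|Q| = 12.326 kW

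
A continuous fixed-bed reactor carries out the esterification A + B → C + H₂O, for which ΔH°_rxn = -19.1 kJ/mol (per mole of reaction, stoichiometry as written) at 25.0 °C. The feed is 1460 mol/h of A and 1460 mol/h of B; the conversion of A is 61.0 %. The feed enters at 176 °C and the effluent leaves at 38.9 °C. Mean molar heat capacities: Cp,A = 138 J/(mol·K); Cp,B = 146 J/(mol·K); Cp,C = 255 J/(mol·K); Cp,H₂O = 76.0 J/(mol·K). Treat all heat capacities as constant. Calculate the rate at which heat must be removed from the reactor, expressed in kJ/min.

Q_out = 1220 kJ/min

Extent of reaction ξ = 0.610 × 1460 = 890.6 mol/h
Reaction term: ξ·ΔH°_rxn = 890.6 × -19.1 = -17010 kJ/h
Sensible, feed 176→25 °C: -62611 kJ/h
Outlet flows (mol/h): A 569.4, B 569.4, C 890.6, H₂O 890.6
Sensible, products 25→38.9 °C: 6345.3 kJ/h
Q = ΔH = -73276 kJ/h = -20.354 kW
Heat removed = 1221.3 kJ/min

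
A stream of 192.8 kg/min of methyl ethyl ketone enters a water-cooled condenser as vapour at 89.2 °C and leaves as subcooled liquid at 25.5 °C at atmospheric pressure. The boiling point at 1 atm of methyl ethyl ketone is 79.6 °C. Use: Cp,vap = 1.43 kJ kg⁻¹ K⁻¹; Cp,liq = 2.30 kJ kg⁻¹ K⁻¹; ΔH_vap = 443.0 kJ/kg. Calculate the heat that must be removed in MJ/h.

vapour 89.2→79.6 °C: -13.728 kJ/kg
condensation at 79.6 °C: -443 kJ/kg
liquid 79.6→25.5 °C: -124.43 kJ/kg
Δh = -13.728 + -443 + -124.43 = -581.16 kJ/kg
Q = ṁ·Δh = 192.8 kg/min × -581.16 kJ/kg = -112050 kJ/min
|Q| = 1867.5 kW = 6722.8 MJ/h

Q_c = 6720 MJ/h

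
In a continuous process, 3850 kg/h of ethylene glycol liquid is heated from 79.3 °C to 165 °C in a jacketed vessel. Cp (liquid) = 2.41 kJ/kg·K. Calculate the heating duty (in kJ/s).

Q = 221 kJ/s

Q = ṁ·Cp·ΔT = 3850 × 2.41 × (165 − 79.3) = 795170 kJ/h
Converting: 795170 / 3600 s = 220.88 kW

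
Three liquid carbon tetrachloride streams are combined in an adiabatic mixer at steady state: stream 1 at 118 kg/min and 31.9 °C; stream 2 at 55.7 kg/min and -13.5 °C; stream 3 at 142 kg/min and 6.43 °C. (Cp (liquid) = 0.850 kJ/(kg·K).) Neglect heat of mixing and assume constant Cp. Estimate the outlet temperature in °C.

No heat crosses the boundary, so H_out = H_in.
T_out = Σ ṁᵢCp,ᵢTᵢ / Σ ṁᵢCp,ᵢ
      = 3336.5 / 268.35 = 12.434 °C

T_out = 12.4 °C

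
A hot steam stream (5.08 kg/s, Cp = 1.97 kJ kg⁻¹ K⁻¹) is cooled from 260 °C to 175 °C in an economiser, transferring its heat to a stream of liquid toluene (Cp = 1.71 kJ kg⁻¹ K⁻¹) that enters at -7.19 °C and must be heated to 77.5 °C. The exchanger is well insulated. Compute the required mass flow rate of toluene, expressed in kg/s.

ṁ_c = 5.87 kg/s

Heat released by hot stream: Q = 5.08 × 1.97 × (260 − 175) = 850.65 kJ/s
Energy balance on cold side (adiabatic exchanger): Q = ṁ_c·Cp_c·(T_c,out − T_c,in)
ṁ_c = 850.65 / [1.71 × (77.5 − -7.19)] = 5.8738 kg/s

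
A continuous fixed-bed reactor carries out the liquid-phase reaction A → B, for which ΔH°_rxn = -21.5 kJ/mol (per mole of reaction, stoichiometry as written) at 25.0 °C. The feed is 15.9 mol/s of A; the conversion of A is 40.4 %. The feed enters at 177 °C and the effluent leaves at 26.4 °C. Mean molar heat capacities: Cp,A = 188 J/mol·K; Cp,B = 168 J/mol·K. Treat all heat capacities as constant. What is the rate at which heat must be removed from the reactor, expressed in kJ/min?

Q_out = 35300 kJ/min

Extent of reaction ξ = 0.404 × 15.9 = 6.4236 mol/s
Reaction term: ξ·ΔH°_rxn = 6.4236 × -21.5 = -138.11 kJ/s
Sensible, feed 177→25 °C: -454.36 kJ/s
Outlet flows (mol/s): A 9.4764, B 6.4236
Sensible, products 25→26.4 °C: 4.005 kJ/s
Q = ΔH = -588.46 kJ/s = -588.46 kW
Heat removed = 35308 kJ/min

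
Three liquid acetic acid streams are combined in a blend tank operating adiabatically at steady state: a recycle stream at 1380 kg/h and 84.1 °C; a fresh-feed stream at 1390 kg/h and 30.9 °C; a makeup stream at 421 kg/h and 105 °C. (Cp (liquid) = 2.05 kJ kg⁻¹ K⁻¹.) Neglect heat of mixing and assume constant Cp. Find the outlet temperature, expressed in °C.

T_out = 63.7 °C

Adiabatic, steady state ⇒ Σ ṁᵢCp,ᵢ(T_out − Tᵢ) = 0
T_out = Σ ṁᵢCp,ᵢTᵢ / Σ ṁᵢCp,ᵢ
      = 416590 / 6541.5 = 63.683 °C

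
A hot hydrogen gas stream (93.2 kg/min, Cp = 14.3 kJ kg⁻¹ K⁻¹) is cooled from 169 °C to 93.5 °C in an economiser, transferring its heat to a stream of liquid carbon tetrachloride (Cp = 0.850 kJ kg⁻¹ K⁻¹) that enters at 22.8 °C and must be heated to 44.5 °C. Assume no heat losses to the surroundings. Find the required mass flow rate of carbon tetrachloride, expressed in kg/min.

Heat released by hot stream: Q = 93.2 × 14.3 × (169 − 93.5) = 100620 kJ/min
Energy balance on cold side (adiabatic exchanger): Q = ṁ_c·Cp_c·(T_c,out − T_c,in)
ṁ_c = 100620 / [0.850 × (44.5 − 22.8)] = 5455.3 kg/min

ṁ_c = 5460 kg/min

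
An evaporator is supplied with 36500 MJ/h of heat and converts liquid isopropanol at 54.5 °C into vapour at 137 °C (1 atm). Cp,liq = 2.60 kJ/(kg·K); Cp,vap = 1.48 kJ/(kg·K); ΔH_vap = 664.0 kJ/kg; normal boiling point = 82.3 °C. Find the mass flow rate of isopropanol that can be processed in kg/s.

ṁ = 12.4 kg/s

Δh = 2.60×(82.3−54.5) + 664.0 + 1.48×(137−82.3) = 817.24 kJ/kg
Q = 36500 MJ/h = 10139 kJ/s = 10139 kJ/s
ṁ = Q/Δh = 10139 / 817.24 = 12.406 kg/s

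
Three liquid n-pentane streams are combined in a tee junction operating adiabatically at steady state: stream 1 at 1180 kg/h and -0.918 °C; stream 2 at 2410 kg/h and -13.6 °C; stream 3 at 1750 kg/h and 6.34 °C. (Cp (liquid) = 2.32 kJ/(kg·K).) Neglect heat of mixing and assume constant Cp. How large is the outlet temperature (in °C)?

No heat crosses the boundary, so H_out = H_in.
Σ ṁᵢCp,ᵢTᵢ = 1180×2.32×-0.918 + 2410×2.32×-13.6 + 1750×2.32×6.34 = -52813
Σ ṁᵢCp,ᵢ = 1180×2.32 + 2410×2.32 + 1750×2.32 = 12389
T_out = -52813 / 12389 = -4.263 °C

T_out = -4.26 °C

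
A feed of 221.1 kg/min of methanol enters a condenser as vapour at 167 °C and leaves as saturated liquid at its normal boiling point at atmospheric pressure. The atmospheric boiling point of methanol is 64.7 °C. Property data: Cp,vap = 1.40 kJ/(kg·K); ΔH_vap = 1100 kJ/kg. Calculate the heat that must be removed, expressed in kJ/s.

vapour 167→64.7 °C: -143.22 kJ/kg
condensation at 64.7 °C: -1100 kJ/kg
Δh = -143.22 + -1100 = -1243.2 kJ/kg
Q = ṁ·Δh = 221.1 kg/min × -1243.2 kJ/kg = -274880 kJ/min
|Q| = 4581.3 kW

Q_c = 4580 kJ/s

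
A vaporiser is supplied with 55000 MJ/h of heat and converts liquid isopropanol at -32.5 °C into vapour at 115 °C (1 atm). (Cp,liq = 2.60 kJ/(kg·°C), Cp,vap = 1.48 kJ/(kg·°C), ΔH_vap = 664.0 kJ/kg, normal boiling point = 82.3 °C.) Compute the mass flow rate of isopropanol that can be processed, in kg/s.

Δh = 2.60×(82.3−-32.5) + 664.0 + 1.48×(115−82.3) = 1010.9 kJ/kg
Q = 55000 MJ/h = 15278 kJ/s = 15278 kJ/s
ṁ = Q/Δh = 15278 / 1010.9 = 15.113 kg/s

ṁ = 15.1 kg/s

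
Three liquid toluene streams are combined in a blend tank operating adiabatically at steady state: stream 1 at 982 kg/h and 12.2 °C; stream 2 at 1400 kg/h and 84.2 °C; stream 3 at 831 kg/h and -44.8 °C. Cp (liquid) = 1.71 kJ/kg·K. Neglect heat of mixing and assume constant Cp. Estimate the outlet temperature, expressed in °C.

Adiabatic, steady state ⇒ Σ ṁᵢCp,ᵢ(T_out − Tᵢ) = 0
T_out = Σ ṁᵢCp,ᵢTᵢ / Σ ṁᵢCp,ᵢ
      = 158400 / 5494.2 = 28.83 °C

T_out = 28.8 °C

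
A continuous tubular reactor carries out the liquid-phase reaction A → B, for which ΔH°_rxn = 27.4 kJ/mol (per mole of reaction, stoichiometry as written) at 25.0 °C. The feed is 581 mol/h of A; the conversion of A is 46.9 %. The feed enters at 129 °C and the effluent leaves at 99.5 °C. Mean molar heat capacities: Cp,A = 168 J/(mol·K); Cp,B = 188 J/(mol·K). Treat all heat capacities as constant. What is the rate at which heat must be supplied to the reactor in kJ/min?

Q_in = 83.2 kJ/min

Extent of reaction ξ = 0.469 × 581 = 272.49 mol/h
Reaction term: ξ·ΔH°_rxn = 272.49 × 27.4 = 7466.2 kJ/h
Sensible, feed 129→25 °C: -10151 kJ/h
Outlet flows (mol/h): A 308.51, B 272.49
Sensible, products 25→99.5 °C: 7677.8 kJ/h
Q = ΔH = 4992.8 kJ/h = 1.3869 kW
Heat supplied = 83.213 kJ/min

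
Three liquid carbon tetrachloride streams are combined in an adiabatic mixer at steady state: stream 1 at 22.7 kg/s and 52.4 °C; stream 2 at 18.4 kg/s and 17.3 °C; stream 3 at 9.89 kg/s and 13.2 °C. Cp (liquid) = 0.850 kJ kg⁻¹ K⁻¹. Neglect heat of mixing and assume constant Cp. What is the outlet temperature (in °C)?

Energy balance with Q = 0: Σ ṁᵢCp,ᵢ(T_out − Tᵢ) = 0
Σ ṁᵢCp,ᵢTᵢ = 22.7×0.850×52.4 + 18.4×0.850×17.3 + 9.89×0.850×13.2 = 1392.6
Σ ṁᵢCp,ᵢ = 22.7×0.850 + 18.4×0.850 + 9.89×0.850 = 43.341
T_out = 1392.6 / 43.341 = 32.131 °C

T_out = 32.1 °C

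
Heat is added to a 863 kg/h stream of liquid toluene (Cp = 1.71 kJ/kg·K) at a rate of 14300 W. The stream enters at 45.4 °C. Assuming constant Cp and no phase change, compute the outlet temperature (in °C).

Q = 14300 W = 51480 kJ/h
ΔT = Q/(ṁ·Cp) = 51480/(863×1.71) = 34.884 K
T_out = 45.4 + 34.884 = 80.284 °C

T_out = 80.3 °C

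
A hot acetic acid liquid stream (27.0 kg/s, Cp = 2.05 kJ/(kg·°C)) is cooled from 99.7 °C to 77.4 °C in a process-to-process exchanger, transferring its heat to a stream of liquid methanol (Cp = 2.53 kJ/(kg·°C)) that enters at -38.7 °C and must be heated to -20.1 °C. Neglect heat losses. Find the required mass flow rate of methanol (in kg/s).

Heat released by hot stream: Q = 27.0 × 2.05 × (99.7 − 77.4) = 1234.3 kJ/s
Energy balance on cold side (adiabatic exchanger): Q = ṁ_c·Cp_c·(T_c,out − T_c,in)
ṁ_c = 1234.3 / [2.53 × (-20.1 − -38.7)] = 26.229 kg/s

ṁ_c = 26.2 kg/s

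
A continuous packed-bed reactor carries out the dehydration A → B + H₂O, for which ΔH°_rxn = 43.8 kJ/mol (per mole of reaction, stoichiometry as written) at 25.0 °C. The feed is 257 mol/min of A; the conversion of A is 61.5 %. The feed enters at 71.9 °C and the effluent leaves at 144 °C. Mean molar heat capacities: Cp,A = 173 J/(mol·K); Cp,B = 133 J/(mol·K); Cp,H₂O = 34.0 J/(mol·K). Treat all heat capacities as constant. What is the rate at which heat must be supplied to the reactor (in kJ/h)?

Q_in = 601000 kJ/h

Extent of reaction ξ = 0.615 × 257 = 158.06 mol/min
Reaction term: ξ·ΔH°_rxn = 158.06 × 43.8 = 6922.8 kJ/min
Sensible, feed 71.9→25 °C: -2085.2 kJ/min
Outlet flows (mol/min): A 98.945, B 158.06, H₂O 158.06
Sensible, products 25→144 °C: 5178 kJ/min
Q = ΔH = 10016 kJ/min = 166.93 kW
Heat supplied = 600940 kJ/h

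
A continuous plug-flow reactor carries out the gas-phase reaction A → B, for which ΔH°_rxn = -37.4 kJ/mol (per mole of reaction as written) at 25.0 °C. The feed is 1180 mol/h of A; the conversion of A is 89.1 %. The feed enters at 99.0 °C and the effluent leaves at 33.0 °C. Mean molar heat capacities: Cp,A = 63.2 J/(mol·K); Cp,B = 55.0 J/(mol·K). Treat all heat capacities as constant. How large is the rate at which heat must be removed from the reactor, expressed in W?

Q_out = 12300 W

Extent of reaction ξ = 0.891 × 1180 = 1051.4 mol/h
Reaction term: ξ·ΔH°_rxn = 1051.4 × -37.4 = -39322 kJ/h
Sensible, feed 99.0→25 °C: -5518.6 kJ/h
Outlet flows (mol/h): A 128.62, B 1051.4
Sensible, products 25→33.0 °C: 527.64 kJ/h
Q = ΔH = -44313 kJ/h = -12.309 kW
Heat removed = 12309 W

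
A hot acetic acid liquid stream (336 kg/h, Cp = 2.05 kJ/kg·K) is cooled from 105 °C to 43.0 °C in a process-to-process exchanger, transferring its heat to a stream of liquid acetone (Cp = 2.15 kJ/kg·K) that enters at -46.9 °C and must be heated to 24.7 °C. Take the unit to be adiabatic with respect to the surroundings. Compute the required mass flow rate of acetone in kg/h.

Heat released by hot stream: Q = 336 × 2.05 × (105 − 43.0) = 42706 kJ/h
Energy balance on cold side (adiabatic exchanger): Q = ṁ_c·Cp_c·(T_c,out − T_c,in)
ṁ_c = 42706 / [2.15 × (24.7 − -46.9)] = 277.42 kg/h

ṁ_c = 277 kg/h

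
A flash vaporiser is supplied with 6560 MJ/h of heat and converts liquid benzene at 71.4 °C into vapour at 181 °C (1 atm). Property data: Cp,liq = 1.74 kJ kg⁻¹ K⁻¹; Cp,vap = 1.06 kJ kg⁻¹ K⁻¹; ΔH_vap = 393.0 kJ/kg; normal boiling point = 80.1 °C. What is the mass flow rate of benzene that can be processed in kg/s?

ṁ = 3.54 kg/s

Δh = 1.74×(80.1−71.4) + 393.0 + 1.06×(181−80.1) = 515.09 kJ/kg
Q = 6560 MJ/h = 1822.2 kJ/s = 1822.2 kJ/s
ṁ = Q/Δh = 1822.2 / 515.09 = 3.5377 kg/s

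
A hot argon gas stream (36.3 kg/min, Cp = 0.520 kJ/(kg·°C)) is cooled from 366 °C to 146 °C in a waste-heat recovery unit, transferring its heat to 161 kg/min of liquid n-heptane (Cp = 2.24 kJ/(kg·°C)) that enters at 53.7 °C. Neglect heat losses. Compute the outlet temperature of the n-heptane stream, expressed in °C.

Heat released by hot stream: Q = 36.3 × 0.520 × (366 − 146) = 4152.7 kJ/min
Energy balance on cold side (adiabatic exchanger): Q = ṁ_c·Cp_c·(T_c,out − T_c,in)
T_c,out = 53.7 + 4152.7/(161 × 2.24) = 65.215 °C

T_c,out = 65.2 °C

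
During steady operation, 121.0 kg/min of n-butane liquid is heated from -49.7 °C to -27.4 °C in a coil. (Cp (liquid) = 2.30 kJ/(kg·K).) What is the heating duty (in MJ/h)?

Q = 372 MJ/h

Q = ṁ·Cp·ΔT = 121.0 × 2.30 × (-27.4 − -49.7) = 6206.1 kJ/min
Converting: 6206.1 / 60 s = 103.43 kW
Heating duty = 372.37 MJ/h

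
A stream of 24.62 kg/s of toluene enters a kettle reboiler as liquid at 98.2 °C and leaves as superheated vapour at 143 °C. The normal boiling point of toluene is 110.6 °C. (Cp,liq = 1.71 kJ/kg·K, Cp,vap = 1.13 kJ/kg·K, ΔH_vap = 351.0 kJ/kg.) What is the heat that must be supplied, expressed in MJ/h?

Q = 36200 MJ/h

liquid 98.2→110.6 °C: 21.204 kJ/kg
vaporisation at 110.6 °C: 351 kJ/kg
vapour 110.6→143 °C: 36.612 kJ/kg
Δh = 21.204 + 351 + 36.612 = 408.82 kJ/kg
Q = ṁ·Δh = 24.62 kg/s × 408.82 kJ/kg = 10065 kJ/s
|Q| = 10065 kW = 36234 MJ/h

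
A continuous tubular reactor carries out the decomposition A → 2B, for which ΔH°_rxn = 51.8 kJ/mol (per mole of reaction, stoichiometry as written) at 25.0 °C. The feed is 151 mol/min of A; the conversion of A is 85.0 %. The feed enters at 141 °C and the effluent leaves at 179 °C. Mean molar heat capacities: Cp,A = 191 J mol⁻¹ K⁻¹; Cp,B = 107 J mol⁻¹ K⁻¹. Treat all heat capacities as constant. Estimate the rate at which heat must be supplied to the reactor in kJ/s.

Extent of reaction ξ = 0.850 × 151 = 128.35 mol/min
Reaction term: ξ·ΔH°_rxn = 128.35 × 51.8 = 6648.5 kJ/min
Sensible, feed 141→25 °C: -3345.6 kJ/min
Outlet flows (mol/min): A 22.65, B 256.7
Sensible, products 25→179 °C: 4896.1 kJ/min
Q = ΔH = 8199.1 kJ/min = 136.65 kW
Heat supplied = 136.65 kJ/s

Q_in = 137 kJ/s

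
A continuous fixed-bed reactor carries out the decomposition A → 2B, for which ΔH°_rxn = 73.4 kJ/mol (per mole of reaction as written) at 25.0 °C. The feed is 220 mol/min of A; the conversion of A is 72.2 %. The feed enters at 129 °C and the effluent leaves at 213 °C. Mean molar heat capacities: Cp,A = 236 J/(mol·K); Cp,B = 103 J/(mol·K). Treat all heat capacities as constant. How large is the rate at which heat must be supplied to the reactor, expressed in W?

Extent of reaction ξ = 0.722 × 220 = 158.84 mol/min
Reaction term: ξ·ΔH°_rxn = 158.84 × 73.4 = 11659 kJ/min
Sensible, feed 129→25 °C: -5399.7 kJ/min
Outlet flows (mol/min): A 61.16, B 317.68
Sensible, products 25→213 °C: 8865.1 kJ/min
Q = ΔH = 15124 kJ/min = 252.07 kW
Heat supplied = 252070 W

Q_in = 252000 W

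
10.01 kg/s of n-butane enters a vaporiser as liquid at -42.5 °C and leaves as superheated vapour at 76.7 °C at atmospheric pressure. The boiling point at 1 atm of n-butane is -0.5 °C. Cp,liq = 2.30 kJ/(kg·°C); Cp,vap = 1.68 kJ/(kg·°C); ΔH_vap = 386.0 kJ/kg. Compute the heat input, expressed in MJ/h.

Q = 22100 MJ/h

liquid -42.5→-0.5 °C: 96.6 kJ/kg
vaporisation at -0.5 °C: 386 kJ/kg
vapour -0.5→76.7 °C: 129.7 kJ/kg
Δh = 96.6 + 386 + 129.7 = 612.3 kJ/kg
Q = ṁ·Δh = 10.01 kg/s × 612.3 kJ/kg = 6129.1 kJ/s
|Q| = 6129.1 kW = 22065 MJ/h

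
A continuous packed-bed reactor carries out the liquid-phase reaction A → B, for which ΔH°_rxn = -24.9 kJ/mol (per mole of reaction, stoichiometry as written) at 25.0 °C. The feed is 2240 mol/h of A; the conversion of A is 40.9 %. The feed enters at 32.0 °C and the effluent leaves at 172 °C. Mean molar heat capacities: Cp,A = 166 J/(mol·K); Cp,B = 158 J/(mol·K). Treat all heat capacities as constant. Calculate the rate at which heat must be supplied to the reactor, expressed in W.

Extent of reaction ξ = 0.409 × 2240 = 916.16 mol/h
Reaction term: ξ·ΔH°_rxn = 916.16 × -24.9 = -22812 kJ/h
Sensible, feed 32.0→25 °C: -2602.9 kJ/h
Outlet flows (mol/h): A 1323.8, B 916.16
Sensible, products 25→172 °C: 53583 kJ/h
Q = ΔH = 28168 kJ/h = 7.8244 kW
Heat supplied = 7824.4 W

Q_in = 7820 W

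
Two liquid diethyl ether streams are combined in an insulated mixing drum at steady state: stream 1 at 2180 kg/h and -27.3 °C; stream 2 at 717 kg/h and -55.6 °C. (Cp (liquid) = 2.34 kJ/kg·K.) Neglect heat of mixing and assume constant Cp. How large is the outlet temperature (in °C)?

No heat crosses the boundary, so H_out = H_in.
T_out = Σ ṁᵢCp,ᵢTᵢ / Σ ṁᵢCp,ᵢ
      = -232550 / 6779 = -34.304 °C

T_out = -34.3 °C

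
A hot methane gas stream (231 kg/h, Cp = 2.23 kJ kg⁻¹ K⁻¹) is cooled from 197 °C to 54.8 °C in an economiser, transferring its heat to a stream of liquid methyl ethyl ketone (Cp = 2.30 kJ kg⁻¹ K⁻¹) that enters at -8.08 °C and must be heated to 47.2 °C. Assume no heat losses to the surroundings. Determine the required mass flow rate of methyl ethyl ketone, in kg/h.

Heat released by hot stream: Q = 231 × 2.23 × (197 − 54.8) = 73251 kJ/h
Energy balance on cold side (adiabatic exchanger): Q = ṁ_c·Cp_c·(T_c,out − T_c,in)
ṁ_c = 73251 / [2.30 × (47.2 − -8.08)] = 576.13 kg/h

ṁ_c = 576 kg/h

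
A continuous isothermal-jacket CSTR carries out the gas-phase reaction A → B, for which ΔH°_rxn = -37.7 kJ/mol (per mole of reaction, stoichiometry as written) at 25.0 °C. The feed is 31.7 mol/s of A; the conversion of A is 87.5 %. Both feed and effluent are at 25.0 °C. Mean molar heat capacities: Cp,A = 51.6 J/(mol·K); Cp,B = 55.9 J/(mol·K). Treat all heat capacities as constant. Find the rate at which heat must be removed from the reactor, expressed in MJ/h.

Extent of reaction ξ = 0.875 × 31.7 = 27.738 mol/s
Reaction term: ξ·ΔH°_rxn = 27.738 × -37.7 = -1045.7 kJ/s
Q = ΔH = -1045.7 kJ/s = -1045.7 kW
Heat removed = 3764.5 MJ/h

Q_out = 3760 MJ/h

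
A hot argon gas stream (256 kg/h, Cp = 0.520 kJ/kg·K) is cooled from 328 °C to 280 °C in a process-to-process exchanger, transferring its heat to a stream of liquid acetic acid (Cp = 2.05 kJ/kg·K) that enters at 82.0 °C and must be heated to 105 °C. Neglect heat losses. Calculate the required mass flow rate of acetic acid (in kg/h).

ṁ_c = 136 kg/h

Heat released by hot stream: Q = 256 × 0.520 × (328 − 280) = 6389.8 kJ/h
Energy balance on cold side (adiabatic exchanger): Q = ṁ_c·Cp_c·(T_c,out − T_c,in)
ṁ_c = 6389.8 / [2.05 × (105 − 82.0)] = 135.52 kg/h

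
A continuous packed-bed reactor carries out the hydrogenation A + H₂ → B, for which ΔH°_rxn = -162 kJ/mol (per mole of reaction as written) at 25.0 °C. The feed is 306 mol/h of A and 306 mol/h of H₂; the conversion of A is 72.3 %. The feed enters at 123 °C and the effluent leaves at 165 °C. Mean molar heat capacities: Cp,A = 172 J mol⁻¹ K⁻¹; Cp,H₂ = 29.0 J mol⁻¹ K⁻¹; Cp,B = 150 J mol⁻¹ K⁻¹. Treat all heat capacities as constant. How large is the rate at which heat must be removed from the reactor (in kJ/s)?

Extent of reaction ξ = 0.723 × 306 = 221.24 mol/h
Reaction term: ξ·ΔH°_rxn = 221.24 × -162 = -35841 kJ/h
Sensible, feed 123→25 °C: -6027.6 kJ/h
Outlet flows (mol/h): A 84.762, H₂ 84.762, B 221.24
Sensible, products 25→165 °C: 7031.2 kJ/h
Q = ΔH = -34837 kJ/h = -9.6769 kW
Heat removed = 9.6769 kJ/s

Q_out = 9.68 kJ/s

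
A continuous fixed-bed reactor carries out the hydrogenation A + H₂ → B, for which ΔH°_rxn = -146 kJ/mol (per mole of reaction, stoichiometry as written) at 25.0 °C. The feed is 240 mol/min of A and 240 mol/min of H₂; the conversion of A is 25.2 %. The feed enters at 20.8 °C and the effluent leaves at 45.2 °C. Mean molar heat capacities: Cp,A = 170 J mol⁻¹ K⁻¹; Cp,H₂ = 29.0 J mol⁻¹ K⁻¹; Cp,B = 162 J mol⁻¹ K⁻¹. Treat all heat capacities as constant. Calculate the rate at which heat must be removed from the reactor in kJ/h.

Q_out = 463000 kJ/h

Extent of reaction ξ = 0.252 × 240 = 60.48 mol/min
Reaction term: ξ·ΔH°_rxn = 60.48 × -146 = -8830.1 kJ/min
Sensible, feed 20.8→25 °C: 200.59 kJ/min
Outlet flows (mol/min): A 179.52, H₂ 179.52, B 60.48
Sensible, products 25→45.2 °C: 919.55 kJ/min
Q = ΔH = -7709.9 kJ/min = -128.5 kW
Heat removed = 462600 kJ/h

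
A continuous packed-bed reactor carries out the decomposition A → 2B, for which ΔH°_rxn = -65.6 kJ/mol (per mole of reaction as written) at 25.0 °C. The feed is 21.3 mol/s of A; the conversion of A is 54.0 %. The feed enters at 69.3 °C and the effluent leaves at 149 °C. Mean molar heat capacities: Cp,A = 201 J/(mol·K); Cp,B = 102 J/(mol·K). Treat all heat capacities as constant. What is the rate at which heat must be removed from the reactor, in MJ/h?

Extent of reaction ξ = 0.540 × 21.3 = 11.502 mol/s
Reaction term: ξ·ΔH°_rxn = 11.502 × -65.6 = -754.53 kJ/s
Sensible, feed 69.3→25 °C: -189.66 kJ/s
Outlet flows (mol/s): A 9.798, B 23.004
Sensible, products 25→149 °C: 535.16 kJ/s
Q = ΔH = -409.03 kJ/s = -409.03 kW
Heat removed = 1472.5 MJ/h

Q_out = 1470 MJ/h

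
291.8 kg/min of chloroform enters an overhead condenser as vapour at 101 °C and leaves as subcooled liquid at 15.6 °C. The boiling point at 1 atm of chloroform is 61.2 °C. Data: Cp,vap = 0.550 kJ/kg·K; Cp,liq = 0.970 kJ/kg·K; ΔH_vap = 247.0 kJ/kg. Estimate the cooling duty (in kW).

Q_c = 1520 kW

vapour 101→61.2 °C: -21.89 kJ/kg
condensation at 61.2 °C: -247 kJ/kg
liquid 61.2→15.6 °C: -44.232 kJ/kg
Δh = -21.89 + -247 + -44.232 = -313.12 kJ/kg
Q = ṁ·Δh = 291.8 kg/min × -313.12 kJ/kg = -91369 kJ/min
|Q| = 1522.8 kW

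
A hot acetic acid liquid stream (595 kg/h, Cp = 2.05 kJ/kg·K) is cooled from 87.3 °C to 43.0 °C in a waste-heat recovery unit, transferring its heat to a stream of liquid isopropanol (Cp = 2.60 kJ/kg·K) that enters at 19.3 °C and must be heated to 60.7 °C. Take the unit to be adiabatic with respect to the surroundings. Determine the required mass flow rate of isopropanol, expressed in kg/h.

Heat released by hot stream: Q = 595 × 2.05 × (87.3 − 43.0) = 54035 kJ/h
Energy balance on cold side (adiabatic exchanger): Q = ṁ_c·Cp_c·(T_c,out − T_c,in)
ṁ_c = 54035 / [2.60 × (60.7 − 19.3)] = 502 kg/h

ṁ_c = 502 kg/h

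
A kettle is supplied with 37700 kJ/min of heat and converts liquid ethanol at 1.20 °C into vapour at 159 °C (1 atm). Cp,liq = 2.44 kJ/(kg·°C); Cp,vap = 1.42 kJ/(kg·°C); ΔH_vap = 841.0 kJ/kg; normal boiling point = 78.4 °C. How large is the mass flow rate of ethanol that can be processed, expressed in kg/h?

Δh = 2.44×(78.4−1.20) + 841.0 + 1.42×(159−78.4) = 1143.8 kJ/kg
Q = 37700 kJ/min = 628.33 kJ/s = 2.262e+06 kJ/h
ṁ = Q/Δh = 2.262e+06 / 1143.8 = 1977.6 kg/h

ṁ = 1980 kg/h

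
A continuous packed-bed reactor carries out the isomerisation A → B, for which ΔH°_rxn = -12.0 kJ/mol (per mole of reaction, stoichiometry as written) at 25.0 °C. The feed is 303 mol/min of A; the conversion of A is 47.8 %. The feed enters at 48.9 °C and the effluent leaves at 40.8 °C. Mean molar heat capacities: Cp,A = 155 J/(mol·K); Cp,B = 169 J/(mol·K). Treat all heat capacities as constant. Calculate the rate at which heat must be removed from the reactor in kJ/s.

Q_out = 34.8 kJ/s

Extent of reaction ξ = 0.478 × 303 = 144.83 mol/min
Reaction term: ξ·ΔH°_rxn = 144.83 × -12.0 = -1738 kJ/min
Sensible, feed 48.9→25 °C: -1122.5 kJ/min
Outlet flows (mol/min): A 158.17, B 144.83
Sensible, products 25→40.8 °C: 774.08 kJ/min
Q = ΔH = -2086.4 kJ/min = -34.773 kW
Heat removed = 34.773 kJ/s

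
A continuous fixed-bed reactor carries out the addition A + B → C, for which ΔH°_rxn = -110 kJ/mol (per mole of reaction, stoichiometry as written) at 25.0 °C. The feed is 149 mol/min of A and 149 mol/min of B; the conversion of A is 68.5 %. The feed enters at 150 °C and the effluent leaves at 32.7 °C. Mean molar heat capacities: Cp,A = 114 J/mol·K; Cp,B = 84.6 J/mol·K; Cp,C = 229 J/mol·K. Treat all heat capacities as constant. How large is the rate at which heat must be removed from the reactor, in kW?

Q_out = 245 kW

Extent of reaction ξ = 0.685 × 149 = 102.07 mol/min
Reaction term: ξ·ΔH°_rxn = 102.07 × -110 = -11227 kJ/min
Sensible, feed 150→25 °C: -3698.9 kJ/min
Outlet flows (mol/min): A 46.935, B 46.935, C 102.07
Sensible, products 25→32.7 °C: 251.75 kJ/min
Q = ΔH = -14674 kJ/min = -244.57 kW
Heat removed = 244.57 kW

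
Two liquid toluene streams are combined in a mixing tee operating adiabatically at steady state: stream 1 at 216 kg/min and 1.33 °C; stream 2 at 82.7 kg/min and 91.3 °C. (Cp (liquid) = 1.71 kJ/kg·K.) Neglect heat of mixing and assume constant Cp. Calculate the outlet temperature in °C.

Energy balance with Q = 0: Σ ṁᵢCp,ᵢ(T_out − Tᵢ) = 0
T_out = Σ ṁᵢCp,ᵢTᵢ / Σ ṁᵢCp,ᵢ
      = 13403 / 510.78 = 26.24 °C

T_out = 26.2 °C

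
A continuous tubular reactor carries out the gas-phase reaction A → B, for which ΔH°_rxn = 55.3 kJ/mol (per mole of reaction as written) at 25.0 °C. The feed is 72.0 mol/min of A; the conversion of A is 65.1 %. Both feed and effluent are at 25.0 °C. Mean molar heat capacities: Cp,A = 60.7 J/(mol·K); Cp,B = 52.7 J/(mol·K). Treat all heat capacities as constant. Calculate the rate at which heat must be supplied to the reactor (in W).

Extent of reaction ξ = 0.651 × 72.0 = 46.872 mol/min
Reaction term: ξ·ΔH°_rxn = 46.872 × 55.3 = 2592 kJ/min
Q = ΔH = 2592 kJ/min = 43.2 kW
Heat supplied = 43200 W

Q_in = 43200 W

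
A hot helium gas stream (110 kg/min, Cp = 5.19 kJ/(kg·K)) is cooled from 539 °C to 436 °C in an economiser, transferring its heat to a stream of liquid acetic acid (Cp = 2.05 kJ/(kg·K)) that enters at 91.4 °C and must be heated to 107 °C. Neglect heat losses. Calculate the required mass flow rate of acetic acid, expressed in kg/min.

ṁ_c = 1840 kg/min

Heat released by hot stream: Q = 110 × 5.19 × (539 − 436) = 58803 kJ/min
Energy balance on cold side (adiabatic exchanger): Q = ṁ_c·Cp_c·(T_c,out − T_c,in)
ṁ_c = 58803 / [2.05 × (107 − 91.4)] = 1838.7 kg/min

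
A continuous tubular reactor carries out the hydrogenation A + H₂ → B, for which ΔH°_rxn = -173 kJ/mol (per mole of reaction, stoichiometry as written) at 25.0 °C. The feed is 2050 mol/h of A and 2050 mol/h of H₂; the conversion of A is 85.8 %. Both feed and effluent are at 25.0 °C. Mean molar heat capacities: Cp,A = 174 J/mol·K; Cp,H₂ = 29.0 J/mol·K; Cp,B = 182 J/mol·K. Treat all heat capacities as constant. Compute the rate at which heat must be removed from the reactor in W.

Extent of reaction ξ = 0.858 × 2050 = 1758.9 mol/h
Reaction term: ξ·ΔH°_rxn = 1758.9 × -173 = -304290 kJ/h
Q = ΔH = -304290 kJ/h = -84.525 kW
Heat removed = 84525 W

Q_out = 84500 W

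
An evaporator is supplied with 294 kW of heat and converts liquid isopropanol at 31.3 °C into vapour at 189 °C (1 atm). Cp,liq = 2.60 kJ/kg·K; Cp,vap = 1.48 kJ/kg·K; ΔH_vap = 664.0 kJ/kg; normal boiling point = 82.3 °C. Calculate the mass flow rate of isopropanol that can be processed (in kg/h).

Δh = 2.60×(82.3−31.3) + 664.0 + 1.48×(189−82.3) = 954.52 kJ/kg
Q = 294 kW = 294 kJ/s = 1.0584e+06 kJ/h
ṁ = Q/Δh = 1.0584e+06 / 954.52 = 1108.8 kg/h

ṁ = 1110 kg/h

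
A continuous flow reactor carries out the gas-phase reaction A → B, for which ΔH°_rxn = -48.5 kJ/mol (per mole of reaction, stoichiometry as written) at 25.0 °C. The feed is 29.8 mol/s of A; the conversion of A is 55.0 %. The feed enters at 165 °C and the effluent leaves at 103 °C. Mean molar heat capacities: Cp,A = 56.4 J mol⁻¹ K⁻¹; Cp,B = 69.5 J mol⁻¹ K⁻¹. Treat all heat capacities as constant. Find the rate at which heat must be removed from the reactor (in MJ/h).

Extent of reaction ξ = 0.550 × 29.8 = 16.39 mol/s
Reaction term: ξ·ΔH°_rxn = 16.39 × -48.5 = -794.92 kJ/s
Sensible, feed 165→25 °C: -235.3 kJ/s
Outlet flows (mol/s): A 13.41, B 16.39
Sensible, products 25→103 °C: 147.84 kJ/s
Q = ΔH = -882.37 kJ/s = -882.37 kW
Heat removed = 3176.5 MJ/h

Q_out = 3180 MJ/h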